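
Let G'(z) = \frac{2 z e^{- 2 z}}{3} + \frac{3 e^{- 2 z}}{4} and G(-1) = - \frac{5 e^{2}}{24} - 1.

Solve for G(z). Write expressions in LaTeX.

Recognize the product-rule pattern: G'(z) = u'v + uv' with u = - \frac{z}{3} - \frac{13}{24}, v = e^{- 2 z}, so integration by parts undoes it.
A general antiderivative is \frac{\left(- 8 z - 13\right) e^{- 2 z}}{24} + C.
The condition gives C = - \frac{5 e^{2}}{24} - 1 - (- \frac{5 e^{2}}{24}) = -1.
So G(z) = - \frac{\left(8 z + 24 e^{2 z} + 13\right) e^{- 2 z}}{24}.
Check: d/dz[- \frac{\left(8 z + 24 e^{2 z} + 13\right) e^{- 2 z}}{24}] = \frac{\left(8 z + 9\right) e^{- 2 z}}{12}, which equals G'(z).

G(z) = - \frac{\left(8 z + 24 e^{2 z} + 13\right) e^{- 2 z}}{24}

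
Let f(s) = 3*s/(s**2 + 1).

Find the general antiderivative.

F(s) = 3*log(s**2 + 1)/2 + C

f matches the chain-rule pattern g'(h)*h' with inner function h(s) = s**2 + 1; substituting u = h(s) collapses the integral.
Check: d/ds[3*log(s**2 + 1)/2] = 3*s/(s**2 + 1) = f(s).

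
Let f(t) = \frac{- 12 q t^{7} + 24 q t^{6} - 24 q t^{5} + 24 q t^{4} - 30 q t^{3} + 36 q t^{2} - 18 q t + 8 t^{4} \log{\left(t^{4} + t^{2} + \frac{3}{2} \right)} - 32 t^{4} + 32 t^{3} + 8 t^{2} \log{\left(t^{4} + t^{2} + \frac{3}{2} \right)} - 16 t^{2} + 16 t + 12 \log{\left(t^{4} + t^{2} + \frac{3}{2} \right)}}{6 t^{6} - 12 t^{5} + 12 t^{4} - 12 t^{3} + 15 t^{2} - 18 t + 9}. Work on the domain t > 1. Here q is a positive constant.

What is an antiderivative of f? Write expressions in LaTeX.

An antiderivative is F(t) = \frac{- 3 q t^{3} + 3 q t^{2} - 4 \log{\left(t^{4} + t^{2} + \frac{3}{2} \right)}}{3 t - 3}.

Any candidate F(t) must reproduce f(t) exactly when differentiated.
Check: d/dt[\frac{- 3 q t^{3} + 3 q t^{2} - 4 \log{\left(t^{4} + t^{2} + \frac{3}{2} \right)}}{3 t - 3}] = \frac{- 12 q t^{7} + 24 q t^{6} - 24 q t^{5} + 24 q t^{4} - 30 q t^{3} + 36 q t^{2} - 18 q t + 8 t^{4} \log{\left(t^{4} + t^{2} + \frac{3}{2} \right)} - 32 t^{4} + 32 t^{3} + 8 t^{2} \log{\left(t^{4} + t^{2} + \frac{3}{2} \right)} - 16 t^{2} + 16 t + 12 \log{\left(t^{4} + t^{2} + \frac{3}{2} \right)}}{6 t^{6} - 12 t^{5} + 12 t^{4} - 12 t^{3} + 15 t^{2} - 18 t + 9} = f(t).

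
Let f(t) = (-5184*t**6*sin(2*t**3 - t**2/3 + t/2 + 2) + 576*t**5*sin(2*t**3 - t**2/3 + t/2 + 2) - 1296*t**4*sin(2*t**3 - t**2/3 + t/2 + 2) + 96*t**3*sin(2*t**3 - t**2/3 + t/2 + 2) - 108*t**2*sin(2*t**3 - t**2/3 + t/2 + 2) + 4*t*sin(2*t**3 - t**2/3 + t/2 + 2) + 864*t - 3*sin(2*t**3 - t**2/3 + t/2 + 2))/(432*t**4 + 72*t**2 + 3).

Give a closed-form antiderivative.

Recover f(t) by differentiating a candidate F(t); any mismatch rules it out.
Check: d/dt[2*((12*t**2 + 1)*cos(2*t**3 - t**2/3 + t/2 + 2) - 6)/(12*t**2 + 1)] = (-5184*t**6*sin(2*t**3 - t**2/3 + t/2 + 2) + 576*t**5*sin(2*t**3 - t**2/3 + t/2 + 2) - 1296*t**4*sin(2*t**3 - t**2/3 + t/2 + 2) + 96*t**3*sin(2*t**3 - t**2/3 + t/2 + 2) - 108*t**2*sin(2*t**3 - t**2/3 + t/2 + 2) + 4*t*sin(2*t**3 - t**2/3 + t/2 + 2) + 864*t - 3*sin(2*t**3 - t**2/3 + t/2 + 2))/(432*t**4 + 72*t**2 + 3) = f(t).

An antiderivative is F(t) = 2*((12*t**2 + 1)*cos(2*t**3 - t**2/3 + t/2 + 2) - 6)/(12*t**2 + 1).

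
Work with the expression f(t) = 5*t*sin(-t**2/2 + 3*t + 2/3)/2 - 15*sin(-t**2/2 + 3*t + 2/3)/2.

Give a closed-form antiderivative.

An antiderivative is F(t) = 5*cos(-t**2/2 + 3*t + 2/3)/2.

f matches the chain-rule pattern g'(h)*h' with inner function h(t) = -t**2/2 + 3*t + 2/3; substituting u = h(t) collapses the integral.
Check: d/dt[5*cos(-t**2/2 + 3*t + 2/3)/2] = 5*t*sin(-t**2/2 + 3*t + 2/3)/2 - 15*sin(-t**2/2 + 3*t + 2/3)/2 = f(t).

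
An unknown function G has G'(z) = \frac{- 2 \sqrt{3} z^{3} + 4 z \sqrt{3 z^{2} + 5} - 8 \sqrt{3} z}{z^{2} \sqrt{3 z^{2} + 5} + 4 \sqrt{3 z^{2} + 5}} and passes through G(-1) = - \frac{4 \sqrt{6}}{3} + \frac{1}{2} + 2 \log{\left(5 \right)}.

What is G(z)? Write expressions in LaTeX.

A first test for any G(z): its z-derivative must equal the given G'(z).
A general antiderivative is - 2 \sqrt{z^{2} + \frac{5}{3}} + 2 \log{\left(z^{2} + 4 \right)} + C.
The condition gives C = - \frac{4 \sqrt{6}}{3} + \frac{1}{2} + 2 \log{\left(5 \right)} - (- \frac{4 \sqrt{6}}{3} + 2 \log{\left(5 \right)}) = \frac{1}{2}.
So G(z) = - 2 \sqrt{z^{2} + \frac{5}{3}} + 2 \log{\left(z^{2} + 4 \right)} + \frac{1}{2}.
Check: d/dz[- 2 \sqrt{z^{2} + \frac{5}{3}} + 2 \log{\left(z^{2} + 4 \right)} + \frac{1}{2}] = \frac{- 2 \sqrt{3} z^{3} + 4 z \sqrt{3 z^{2} + 5} - 8 \sqrt{3} z}{z^{2} \sqrt{3 z^{2} + 5} + 4 \sqrt{3 z^{2} + 5}} = G'(z).

G(z) = - 2 \sqrt{z^{2} + \frac{5}{3}} + 2 \log{\left(z^{2} + 4 \right)} + \frac{1}{2}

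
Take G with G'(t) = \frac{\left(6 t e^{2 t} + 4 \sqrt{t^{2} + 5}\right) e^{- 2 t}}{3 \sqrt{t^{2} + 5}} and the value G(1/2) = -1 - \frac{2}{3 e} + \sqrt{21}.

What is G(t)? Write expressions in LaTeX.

G(t) = 2 \sqrt{t^{2} + 5} - 1 - \frac{2 e^{- 2 t}}{3}

Since d/dt undoes antidifferentiation here, G(t) must give back the stated G'(t).
A general antiderivative is 2 \sqrt{t^{2} + 5} - \frac{2 e^{- 2 t}}{3} + C.
The condition gives C = -1 - \frac{2}{3 e} + \sqrt{21} - (- \frac{2}{3 e} + \sqrt{21}) = -1.
So G(t) = 2 \sqrt{t^{2} + 5} - 1 - \frac{2 e^{- 2 t}}{3}.
Check: d/dt[2 \sqrt{t^{2} + 5} - 1 - \frac{2 e^{- 2 t}}{3}] = \frac{\left(6 t e^{2 t} + 4 \sqrt{t^{2} + 5}\right) e^{- 2 t}}{3 \sqrt{t^{2} + 5}} = G'(t).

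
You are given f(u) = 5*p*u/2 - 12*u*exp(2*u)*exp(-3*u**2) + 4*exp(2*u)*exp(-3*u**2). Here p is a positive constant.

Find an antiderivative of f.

An antiderivative is F(u) = (5*p*u**2 + 8*exp(2*u)*exp(-3*u**2))/4.

The integrand splits into summands that can be handled one at a time.
Check: d/du[(5*p*u**2 + 8*exp(2*u)*exp(-3*u**2))/4] = (5*p*u*exp(3*u**2) - 24*u*exp(2*u) + 8*exp(2*u))*exp(-3*u**2)/2, which equals f(u).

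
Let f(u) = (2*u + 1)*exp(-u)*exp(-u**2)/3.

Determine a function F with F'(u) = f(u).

An antiderivative is F(u) = -exp(-u**2 - u)/3.

The substitution w = -u**2 - u works: f is exactly (dF/dw)*(dw/du) for that inner function.
Check: d/du[-exp(-u**2 - u)/3] = (2*u + 1)*exp(-u)*exp(-u**2)/3 = f(u).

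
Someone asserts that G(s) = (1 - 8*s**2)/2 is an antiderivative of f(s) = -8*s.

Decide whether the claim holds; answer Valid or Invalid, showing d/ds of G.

Valid - differentiating G returns exactly f.

d/ds[G] = -8*s
This equals f(s) exactly, so the claim holds.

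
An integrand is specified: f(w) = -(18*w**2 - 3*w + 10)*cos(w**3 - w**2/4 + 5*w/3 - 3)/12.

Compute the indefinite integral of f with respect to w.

F(w) = -sin(w**3 - w**2/4 + 5*w/3 - 3)/2 + C

f matches the chain-rule pattern g'(h)*h' with inner function h(w) = w**3 - w**2/4 + 5*w/3 - 3; substituting u = h(w) collapses the integral.
Check: d/dw[-sin(w**3 - w**2/4 + 5*w/3 - 3)/2] = -3*w**2*cos(w**3 - w**2/4 + 5*w/3 - 3)/2 + w*cos(w**3 - w**2/4 + 5*w/3 - 3)/4 - 5*cos(w**3 - w**2/4 + 5*w/3 - 3)/6, which equals f(w).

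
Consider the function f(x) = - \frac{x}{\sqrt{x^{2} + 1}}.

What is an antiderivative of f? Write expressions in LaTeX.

The substitution u = x^{2} + 1 works: f is exactly (dF/du)*(du/dx) for that inner function.
Check: d/dx[- \sqrt{x^{2} + 1}] = - \frac{x}{\sqrt{x^{2} + 1}} = f(x).

An antiderivative is F(x) = - \sqrt{x^{2} + 1}.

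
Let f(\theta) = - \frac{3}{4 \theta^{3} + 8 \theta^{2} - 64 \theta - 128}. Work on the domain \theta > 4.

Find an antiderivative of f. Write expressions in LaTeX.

Factor the denominator (4 \left(\theta - 4\right) \left(\theta + 2\right) \left(\theta + 4\right)) and decompose: f = - \frac{3}{64 \left(\theta + 4\right)} + \frac{1}{16 \left(\theta + 2\right)} - \frac{1}{64 \left(\theta - 4\right)}; each piece integrates to a log, atan, or power term.
Check: d/d\theta[- \frac{\log{\left(\theta - 4 \right)}}{64} + \frac{\log{\left(\theta + 2 \right)}}{16} - \frac{3 \log{\left(\theta + 4 \right)}}{64}] = - \frac{3}{4 \theta^{3} + 8 \theta^{2} - 64 \theta - 128} = f(\theta).

An antiderivative is F(\theta) = - \frac{\log{\left(\theta - 4 \right)}}{64} + \frac{\log{\left(\theta + 2 \right)}}{16} - \frac{3 \log{\left(\theta + 4 \right)}}{64}.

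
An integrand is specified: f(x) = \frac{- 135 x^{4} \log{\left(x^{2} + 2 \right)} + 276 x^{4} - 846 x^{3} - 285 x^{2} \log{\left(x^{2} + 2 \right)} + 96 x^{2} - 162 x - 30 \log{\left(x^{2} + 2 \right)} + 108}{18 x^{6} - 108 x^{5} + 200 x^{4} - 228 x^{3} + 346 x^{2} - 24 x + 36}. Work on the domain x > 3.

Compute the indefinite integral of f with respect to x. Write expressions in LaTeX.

F(x) = \frac{2 x \operatorname{atan}{\left(3 x \right)} + 15 \log{\left(x^{2} + 2 \right)} - 6 \operatorname{atan}{\left(3 x \right)}}{2 \left(x - 3\right)} + C

A first test for any F(x): its x-derivative must equal f(x) identically.
Check: d/dx[\frac{2 x \operatorname{atan}{\left(3 x \right)} + 15 \log{\left(x^{2} + 2 \right)} - 6 \operatorname{atan}{\left(3 x \right)}}{2 \left(x - 3\right)}] = \frac{- 135 x^{4} \log{\left(x^{2} + 2 \right)} + 276 x^{4} - 846 x^{3} - 285 x^{2} \log{\left(x^{2} + 2 \right)} + 96 x^{2} - 162 x - 30 \log{\left(x^{2} + 2 \right)} + 108}{18 x^{6} - 108 x^{5} + 200 x^{4} - 228 x^{3} + 346 x^{2} - 24 x + 36} = f(x).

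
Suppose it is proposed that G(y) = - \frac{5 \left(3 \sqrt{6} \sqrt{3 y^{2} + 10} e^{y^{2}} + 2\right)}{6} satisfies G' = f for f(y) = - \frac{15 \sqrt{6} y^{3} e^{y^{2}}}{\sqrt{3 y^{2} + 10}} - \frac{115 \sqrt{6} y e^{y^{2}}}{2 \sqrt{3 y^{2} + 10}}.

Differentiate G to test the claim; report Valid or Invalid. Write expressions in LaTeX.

d/dy[G] = \frac{- 30 \sqrt{6} y^{3} e^{y^{2}} - 115 \sqrt{6} y e^{y^{2}}}{2 \sqrt{3 y^{2} + 10}}
This equals f(y) exactly, so the claim holds.

Valid. The derivative of G reproduces f.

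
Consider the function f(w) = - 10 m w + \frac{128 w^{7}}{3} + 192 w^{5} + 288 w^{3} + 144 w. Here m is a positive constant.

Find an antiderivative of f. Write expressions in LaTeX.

The integrand splits into summands that can be handled one at a time.
Check: d/dw[\frac{- 15 m w^{2} + \left(- 2 w^{2} - 3\right)^{4}}{3}] = - 10 m w + \frac{128 w^{7}}{3} + 192 w^{5} + 288 w^{3} + 144 w = f(w).

An antiderivative is F(w) = \frac{- 15 m w^{2} + \left(- 2 w^{2} - 3\right)^{4}}{3}.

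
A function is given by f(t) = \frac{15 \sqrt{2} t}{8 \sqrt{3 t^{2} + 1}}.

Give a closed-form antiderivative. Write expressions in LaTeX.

An antiderivative is F(t) = \frac{5 \sqrt{\frac{3 t^{2}}{2} + \frac{1}{2}}}{4}.

The substitution u = \frac{3 t^{2}}{2} + \frac{1}{2} works: f is exactly (dF/du)*(du/dt) for that inner function.
Check: d/dt[\frac{5 \sqrt{\frac{3 t^{2}}{2} + \frac{1}{2}}}{4}] = \frac{15 \sqrt{2} t}{8 \sqrt{3 t^{2} + 1}} = f(t).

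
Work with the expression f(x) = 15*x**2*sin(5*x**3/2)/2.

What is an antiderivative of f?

f matches the chain-rule pattern g'(h)*h' with inner function h(x) = 5*x**3/2; substituting u = h(x) collapses the integral.
Check: d/dx[-cos(5*x**3/2)] = 15*x**2*sin(5*x**3/2)/2 = f(x).

An antiderivative is F(x) = -cos(5*x**3/2).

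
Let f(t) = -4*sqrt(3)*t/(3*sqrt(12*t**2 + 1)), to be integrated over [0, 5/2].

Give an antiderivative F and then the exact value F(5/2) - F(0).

Antiderivative: F(t) = -sqrt(3)*sqrt(12*t**2 + 1)/9; value = -2*sqrt(57)/9 + sqrt(3)/9

f matches the chain-rule pattern g'(h)*h' with inner function h(t) = 4*t**2 + 1/3; substituting u = h(t) collapses the integral.
F(t) = -sqrt(3)*sqrt(12*t**2 + 1)/9 is an antiderivative of f.
Check: d/dt[-sqrt(3)*sqrt(12*t**2 + 1)/9] = -4*sqrt(3)*t/(3*sqrt(12*t**2 + 1)) = f(t).
F(5/2) = -2*sqrt(57)/9; F(0) = -sqrt(3)/9.
Integral = F(5/2) - F(0) = -2*sqrt(57)/9 + sqrt(3)/9.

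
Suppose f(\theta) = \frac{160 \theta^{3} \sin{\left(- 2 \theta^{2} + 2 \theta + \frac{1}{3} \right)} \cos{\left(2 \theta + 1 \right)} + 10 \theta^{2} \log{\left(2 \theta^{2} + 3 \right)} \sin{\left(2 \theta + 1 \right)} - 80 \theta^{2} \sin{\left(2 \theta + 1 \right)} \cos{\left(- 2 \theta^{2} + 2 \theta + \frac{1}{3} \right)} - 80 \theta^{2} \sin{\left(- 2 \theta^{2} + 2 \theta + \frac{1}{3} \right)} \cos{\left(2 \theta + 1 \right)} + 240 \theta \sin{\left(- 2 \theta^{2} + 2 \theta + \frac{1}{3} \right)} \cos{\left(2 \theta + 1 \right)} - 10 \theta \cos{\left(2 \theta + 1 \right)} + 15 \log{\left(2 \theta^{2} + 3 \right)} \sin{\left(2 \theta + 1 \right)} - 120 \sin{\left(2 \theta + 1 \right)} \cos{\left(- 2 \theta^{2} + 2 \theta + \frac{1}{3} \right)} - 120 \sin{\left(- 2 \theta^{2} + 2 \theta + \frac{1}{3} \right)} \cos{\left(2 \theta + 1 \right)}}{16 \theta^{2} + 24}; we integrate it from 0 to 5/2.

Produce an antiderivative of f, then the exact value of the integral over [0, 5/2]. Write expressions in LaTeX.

Recognize the product-rule pattern: f = u'v + uv' with u = - \frac{5 \log{\left(2 \theta^{2} + 3 \right)}}{16} + \frac{5 \cos{\left(- 2 \theta^{2} + 2 \theta + \frac{1}{3} \right)}}{2}, v = \cos{\left(2 \theta + 1 \right)}, so integration by parts undoes it.
F(\theta) = \frac{5 \left(- \log{\left(2 \theta^{2} + 3 \right)} + 8 \cos{\left(- 2 \theta^{2} + 2 \theta + \frac{1}{3} \right)}\right) \cos{\left(2 \theta + 1 \right)}}{16} is an antiderivative of f.
Check: d/d\theta[\frac{5 \left(- \log{\left(2 \theta^{2} + 3 \right)} + 8 \cos{\left(- 2 \theta^{2} + 2 \theta + \frac{1}{3} \right)}\right) \cos{\left(2 \theta + 1 \right)}}{16}] = \frac{160 \theta^{3} \sin{\left(- 2 \theta^{2} + 2 \theta + \frac{1}{3} \right)} \cos{\left(2 \theta + 1 \right)} + 10 \theta^{2} \log{\left(2 \theta^{2} + 3 \right)} \sin{\left(2 \theta + 1 \right)} - 80 \theta^{2} \sin{\left(2 \theta + 1 \right)} \cos{\left(- 2 \theta^{2} + 2 \theta + \frac{1}{3} \right)} - 80 \theta^{2} \sin{\left(- 2 \theta^{2} + 2 \theta + \frac{1}{3} \right)} \cos{\left(2 \theta + 1 \right)} + 240 \theta \sin{\left(- 2 \theta^{2} + 2 \theta + \frac{1}{3} \right)} \cos{\left(2 \theta + 1 \right)} - 10 \theta \cos{\left(2 \theta + 1 \right)} + 15 \log{\left(2 \theta^{2} + 3 \right)} \sin{\left(2 \theta + 1 \right)} - 120 \sin{\left(2 \theta + 1 \right)} \cos{\left(- 2 \theta^{2} + 2 \theta + \frac{1}{3} \right)} - 120 \sin{\left(- 2 \theta^{2} + 2 \theta + \frac{1}{3} \right)} \cos{\left(2 \theta + 1 \right)}}{16 \theta^{2} + 24} = f(\theta).
F(5/2) = - \frac{5 \log{\left(\frac{31}{2} \right)} \cos{\left(6 \right)}}{16} + \frac{5 \cos{\left(6 \right)} \cos{\left(\frac{43}{6} \right)}}{2}; F(0) = - \frac{5 \log{\left(3 \right)} \cos{\left(1 \right)}}{16} + \frac{5 \cos{\left(\frac{1}{3} \right)} \cos{\left(1 \right)}}{2}.
Integral = F(5/2) - F(0) = - \frac{5 \cos{\left(\frac{1}{3} \right)} \cos{\left(1 \right)}}{2} - \frac{5 \log{\left(\frac{31}{2} \right)} \cos{\left(6 \right)}}{16} + \frac{5 \log{\left(3 \right)} \cos{\left(1 \right)}}{16} + \frac{5 \cos{\left(6 \right)} \cos{\left(\frac{43}{6} \right)}}{2}.

Antiderivative: F(\theta) = \frac{5 \left(- \log{\left(2 \theta^{2} + 3 \right)} + 8 \cos{\left(- 2 \theta^{2} + 2 \theta + \frac{1}{3} \right)}\right) \cos{\left(2 \theta + 1 \right)}}{16}; value = - \frac{5 \cos{\left(\frac{1}{3} \right)} \cos{\left(1 \right)}}{2} - \frac{5 \log{\left(\frac{31}{2} \right)} \cos{\left(6 \right)}}{16} + \frac{5 \log{\left(3 \right)} \cos{\left(1 \right)}}{16} + \frac{5 \cos{\left(6 \right)} \cos{\left(\frac{43}{6} \right)}}{2}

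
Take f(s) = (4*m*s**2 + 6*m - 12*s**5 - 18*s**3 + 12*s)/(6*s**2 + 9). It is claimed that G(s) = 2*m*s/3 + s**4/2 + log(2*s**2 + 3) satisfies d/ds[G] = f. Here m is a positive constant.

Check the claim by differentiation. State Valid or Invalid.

d/ds[G] = (4*m*s**2 + 6*m + 12*s**5 + 18*s**3 + 12*s)/(6*s**2 + 9)
d/ds[G] - f(s) = 4*s**3 != 0.

Invalid: d/ds[G] - f = 4*s**3, which is not 0.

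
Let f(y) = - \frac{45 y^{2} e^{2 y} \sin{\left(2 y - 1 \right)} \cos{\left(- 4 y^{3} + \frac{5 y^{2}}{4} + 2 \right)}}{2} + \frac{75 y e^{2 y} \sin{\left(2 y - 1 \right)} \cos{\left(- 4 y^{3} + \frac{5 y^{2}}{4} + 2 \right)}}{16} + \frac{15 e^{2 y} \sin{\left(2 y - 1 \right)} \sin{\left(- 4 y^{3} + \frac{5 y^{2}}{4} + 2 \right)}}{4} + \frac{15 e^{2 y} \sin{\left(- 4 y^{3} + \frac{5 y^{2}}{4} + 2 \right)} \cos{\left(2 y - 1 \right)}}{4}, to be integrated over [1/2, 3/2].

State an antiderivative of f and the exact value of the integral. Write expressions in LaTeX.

Antiderivative: F(y) = \frac{15 e^{2 y} \sin{\left(2 y - 1 \right)} \sin{\left(- 4 y^{3} + \frac{5 y^{2}}{4} + 2 \right)}}{8}; value = - \frac{15 e^{3} \sin{\left(2 \right)} \sin{\left(\frac{139}{16} \right)}}{8}

The integrand splits into summands that can be handled one at a time.
F(y) = \frac{15 e^{2 y} \sin{\left(2 y - 1 \right)} \sin{\left(- 4 y^{3} + \frac{5 y^{2}}{4} + 2 \right)}}{8} is an antiderivative of f.
Check: d/dy[\frac{15 e^{2 y} \sin{\left(2 y - 1 \right)} \sin{\left(- 4 y^{3} + \frac{5 y^{2}}{4} + 2 \right)}}{8}] = - \frac{45 y^{2} e^{2 y} \sin{\left(2 y - 1 \right)} \cos{\left(- 4 y^{3} + \frac{5 y^{2}}{4} + 2 \right)}}{2} + \frac{75 y e^{2 y} \sin{\left(2 y - 1 \right)} \cos{\left(- 4 y^{3} + \frac{5 y^{2}}{4} + 2 \right)}}{16} + \frac{15 e^{2 y} \sin{\left(2 y - 1 \right)} \sin{\left(- 4 y^{3} + \frac{5 y^{2}}{4} + 2 \right)}}{4} + \frac{15 e^{2 y} \sin{\left(- 4 y^{3} + \frac{5 y^{2}}{4} + 2 \right)} \cos{\left(2 y - 1 \right)}}{4} = f(y).
F(3/2) = - \frac{15 e^{3} \sin{\left(2 \right)} \sin{\left(\frac{139}{16} \right)}}{8}; F(1/2) = 0.
Integral = F(3/2) - F(1/2) = - \frac{15 e^{3} \sin{\left(2 \right)} \sin{\left(\frac{139}{16} \right)}}{8}.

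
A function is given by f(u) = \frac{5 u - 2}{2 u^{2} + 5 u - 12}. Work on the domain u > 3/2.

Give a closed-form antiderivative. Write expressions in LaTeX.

An antiderivative is F(u) = \frac{\log{\left(u - \frac{3}{2} \right)} + 4 \log{\left(u + 4 \right)}}{2}.

The denominator factors as \left(u + 4\right) \left(2 u - 3\right); partial fractions split f into directly integrable pieces: \frac{1}{2 u - 3} + \frac{2}{u + 4}.
Check: d/du[\frac{\log{\left(u - \frac{3}{2} \right)} + 4 \log{\left(u + 4 \right)}}{2}] = \frac{5 u - 2}{2 u^{2} + 5 u - 12} = f(u).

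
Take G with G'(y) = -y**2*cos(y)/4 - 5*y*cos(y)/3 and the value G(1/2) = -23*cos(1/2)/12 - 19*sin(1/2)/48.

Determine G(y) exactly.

G(y) = -(3*y**2*sin(y) + 20*y*sin(y) + 6*y*cos(y) - 6*sin(y) + 20*cos(y))/12

The integrand splits into summands that can be handled one at a time.
A general antiderivative is -y**2*sin(y)/4 - 5*y*sin(y)/3 - y*cos(y)/2 + sin(y)/2 - 5*cos(y)/3 + C.
The condition gives C = -23*cos(1/2)/12 - 19*sin(1/2)/48 - (-23*cos(1/2)/12 - 19*sin(1/2)/48) = 0.
So G(y) = -(3*y**2*sin(y) + 20*y*sin(y) + 6*y*cos(y) - 6*sin(y) + 20*cos(y))/12.
Check: d/dy[-(3*y**2*sin(y) + 20*y*sin(y) + 6*y*cos(y) - 6*sin(y) + 20*cos(y))/12] = -y**2*cos(y)/4 - 5*y*cos(y)/3 = G'(y).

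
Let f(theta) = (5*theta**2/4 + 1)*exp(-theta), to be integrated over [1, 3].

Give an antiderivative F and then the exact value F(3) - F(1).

Antiderivative: F(theta) = (-5*theta**2 - 10*theta - 14)*exp(-theta)/4; value = -89*exp(-3)/4 + 29*exp(-1)/4

Recognize the product-rule pattern: f = u'v + uv' with u = -5*theta**2/4 - 5*theta/2 - 7/2, v = exp(-theta), so integration by parts undoes it.
F(theta) = (-5*theta**2 - 10*theta - 14)*exp(-theta)/4 is an antiderivative of f.
Check: d/dtheta[(-5*theta**2 - 10*theta - 14)*exp(-theta)/4] = (5*theta**2 + 4)*exp(-theta)/4, which equals f(theta).
F(3) = -89*exp(-3)/4; F(1) = -29*exp(-1)/4.
Integral = F(3) - F(1) = -89*exp(-3)/4 + 29*exp(-1)/4.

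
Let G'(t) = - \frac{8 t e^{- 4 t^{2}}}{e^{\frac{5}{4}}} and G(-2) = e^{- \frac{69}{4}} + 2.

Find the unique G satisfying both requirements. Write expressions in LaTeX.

G'(t) matches the chain-rule pattern g'(h)*h' with inner function h(t) = - 4 t^{2} - \frac{5}{4}; substituting u = h(t) collapses the integral.
A general antiderivative is e^{- 4 t^{2} - \frac{5}{4}} + C.
The condition gives C = e^{- \frac{69}{4}} + 2 - (e^{- \frac{69}{4}}) = 2.
So G(t) = 2 + \frac{e^{- 4 t^{2}}}{e^{\frac{5}{4}}}.
Check: d/dt[2 + \frac{e^{- 4 t^{2}}}{e^{\frac{5}{4}}}] = - \frac{8 t e^{- 4 t^{2}}}{e^{\frac{5}{4}}} = G'(t).

G(t) = 2 + \frac{e^{- 4 t^{2}}}{e^{\frac{5}{4}}}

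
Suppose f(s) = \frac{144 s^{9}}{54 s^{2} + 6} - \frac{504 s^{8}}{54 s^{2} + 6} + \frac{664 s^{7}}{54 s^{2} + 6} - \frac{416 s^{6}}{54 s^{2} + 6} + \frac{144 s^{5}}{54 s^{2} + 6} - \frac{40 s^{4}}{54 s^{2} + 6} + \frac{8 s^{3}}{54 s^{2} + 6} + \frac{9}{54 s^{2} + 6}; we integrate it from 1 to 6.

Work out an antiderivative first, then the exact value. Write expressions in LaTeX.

Antiderivative: F(s) = \frac{\left(- s^{2} + s\right)^{4}}{3} + \frac{\operatorname{atan}{\left(3 s \right)}}{2}; value = - \frac{\operatorname{atan}{\left(3 \right)}}{2} + \frac{\operatorname{atan}{\left(18 \right)}}{2} + 270000

The integrand splits into summands that can be handled one at a time.
F(s) = \frac{\left(- s^{2} + s\right)^{4}}{3} + \frac{\operatorname{atan}{\left(3 s \right)}}{2} is an antiderivative of f.
Check: d/ds[\frac{\left(- s^{2} + s\right)^{4}}{3} + \frac{\operatorname{atan}{\left(3 s \right)}}{2}] = \frac{144 s^{9} - 504 s^{8} + 664 s^{7} - 416 s^{6} + 144 s^{5} - 40 s^{4} + 8 s^{3} + 9}{54 s^{2} + 6}, which equals f(s).
F(6) = \frac{\operatorname{atan}{\left(18 \right)}}{2} + 270000; F(1) = \frac{\operatorname{atan}{\left(3 \right)}}{2}.
Integral = F(6) - F(1) = - \frac{\operatorname{atan}{\left(3 \right)}}{2} + \frac{\operatorname{atan}{\left(18 \right)}}{2} + 270000.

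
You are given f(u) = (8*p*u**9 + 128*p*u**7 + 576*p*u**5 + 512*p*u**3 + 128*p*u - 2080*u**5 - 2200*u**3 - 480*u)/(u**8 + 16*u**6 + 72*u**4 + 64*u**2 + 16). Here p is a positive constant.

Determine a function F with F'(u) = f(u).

A candidate is checked by its d/du: the result must match f(u).
Check: d/du[2*(2*p*u**2*(u**4 + 8*u**2 + 4) - 5*(-4*u**2 - 3)**2)/(u**4 + 8*u**2 + 4)] = (8*p*u**9 + 128*p*u**7 + 576*p*u**5 + 512*p*u**3 + 128*p*u - 2080*u**5 - 2200*u**3 - 480*u)/(u**8 + 16*u**6 + 72*u**4 + 64*u**2 + 16) = f(u).

An antiderivative is F(u) = 2*(2*p*u**2*(u**4 + 8*u**2 + 4) - 5*(-4*u**2 - 3)**2)/(u**4 + 8*u**2 + 4).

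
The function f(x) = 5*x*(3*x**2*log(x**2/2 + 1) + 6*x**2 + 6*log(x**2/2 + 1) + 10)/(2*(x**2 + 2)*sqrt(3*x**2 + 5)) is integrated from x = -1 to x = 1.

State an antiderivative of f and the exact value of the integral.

Antiderivative: F(x) = 5*sqrt(3*x**2 + 5)*log(x**2/2 + 1)/2; value = 0

f has the shape u'v + uv' for u = 5*sqrt(3*x**2 + 5)/2 and v = log(x**2/2 + 1) — it is the derivative of the product u*v.
F(x) = 5*sqrt(3*x**2 + 5)*log(x**2/2 + 1)/2 is an antiderivative of f.
Check: d/dx[5*sqrt(3*x**2 + 5)*log(x**2/2 + 1)/2] = (15*x**3*log(x**2/2 + 1) + 30*x**3 + 30*x*log(x**2/2 + 1) + 50*x)/(2*x**2*sqrt(3*x**2 + 5) + 4*sqrt(3*x**2 + 5)), which equals f(x).
F(1) = 5*sqrt(2)*log(3/2); F(-1) = 5*sqrt(2)*log(3/2).
Integral = F(1) - F(-1) = 0.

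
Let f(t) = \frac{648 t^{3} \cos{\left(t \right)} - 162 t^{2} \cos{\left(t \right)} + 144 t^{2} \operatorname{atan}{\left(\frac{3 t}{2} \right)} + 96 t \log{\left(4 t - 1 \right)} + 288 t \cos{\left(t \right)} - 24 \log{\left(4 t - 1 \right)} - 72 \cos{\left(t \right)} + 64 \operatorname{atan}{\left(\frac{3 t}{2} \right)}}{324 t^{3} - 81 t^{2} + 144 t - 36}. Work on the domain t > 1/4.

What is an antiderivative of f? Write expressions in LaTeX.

An antiderivative is F(t) = \frac{4 \log{\left(4 t - 1 \right)} \operatorname{atan}{\left(\frac{3 t}{2} \right)}}{9} + 2 \sin{\left(t \right)}.

A first test for any F(t): its t-derivative must equal f(t) identically.
Check: d/dt[\frac{4 \log{\left(4 t - 1 \right)} \operatorname{atan}{\left(\frac{3 t}{2} \right)}}{9} + 2 \sin{\left(t \right)}] = \frac{648 t^{3} \cos{\left(t \right)} - 162 t^{2} \cos{\left(t \right)} + 144 t^{2} \operatorname{atan}{\left(\frac{3 t}{2} \right)} + 96 t \log{\left(4 t - 1 \right)} + 288 t \cos{\left(t \right)} - 24 \log{\left(4 t - 1 \right)} - 72 \cos{\left(t \right)} + 64 \operatorname{atan}{\left(\frac{3 t}{2} \right)}}{324 t^{3} - 81 t^{2} + 144 t - 36} = f(t).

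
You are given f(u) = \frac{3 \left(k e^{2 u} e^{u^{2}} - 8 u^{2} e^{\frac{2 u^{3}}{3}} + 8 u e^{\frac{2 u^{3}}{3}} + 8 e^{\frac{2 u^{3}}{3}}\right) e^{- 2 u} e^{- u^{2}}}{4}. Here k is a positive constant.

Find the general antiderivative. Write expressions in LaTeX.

Since d/du undoes antidifferentiation here, F'(u) = f(u) is required of F(u).
Check: d/du[\frac{3 k u}{4} - 3 e^{- 2 u} e^{- u^{2}} e^{\frac{2 u^{3}}{3}}] = \frac{\left(3 k e^{2 u} e^{u^{2}} - 24 u^{2} e^{\frac{2 u^{3}}{3}} + 24 u e^{\frac{2 u^{3}}{3}} + 24 e^{\frac{2 u^{3}}{3}}\right) e^{- 2 u} e^{- u^{2}}}{4}, which equals f(u).

F(u) = \frac{3 k u}{4} - 3 e^{- 2 u} e^{- u^{2}} e^{\frac{2 u^{3}}{3}} + C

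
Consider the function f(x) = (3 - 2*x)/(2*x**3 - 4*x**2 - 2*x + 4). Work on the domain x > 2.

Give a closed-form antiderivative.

An antiderivative is F(x) = (-2*log(x - 2) - 3*log(x - 1) + 5*log(x + 1))/12.

Factor the denominator (2*(x - 2)*(x - 1)*(x + 1)) and decompose: f = 5/(12*(x + 1)) - 1/(4*(x - 1)) - 1/(6*(x - 2)); each piece integrates to a log, atan, or power term.
Check: d/dx[(-2*log(x - 2) - 3*log(x - 1) + 5*log(x + 1))/12] = (3 - 2*x)/(2*x**3 - 4*x**2 - 2*x + 4) = f(x).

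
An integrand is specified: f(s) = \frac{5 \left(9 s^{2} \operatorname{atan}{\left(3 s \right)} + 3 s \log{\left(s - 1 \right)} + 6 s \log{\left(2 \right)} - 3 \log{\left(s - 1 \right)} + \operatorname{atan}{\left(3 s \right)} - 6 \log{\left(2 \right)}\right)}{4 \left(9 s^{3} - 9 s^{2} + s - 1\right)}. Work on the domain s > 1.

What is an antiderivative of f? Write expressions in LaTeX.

An antiderivative is F(s) = \frac{5 \log{\left(4 s - 4 \right)} \operatorname{atan}{\left(3 s \right)}}{4}.

Recognize the product-rule pattern: f = u'v + uv' with u = \frac{5 \operatorname{atan}{\left(3 s \right)}}{4}, v = \log{\left(4 s - 4 \right)}, so integration by parts undoes it.
Check: d/ds[\frac{5 \log{\left(4 s - 4 \right)} \operatorname{atan}{\left(3 s \right)}}{4}] = \frac{45 s^{2} \operatorname{atan}{\left(3 s \right)} + 15 s \log{\left(s - 1 \right)} + 30 s \log{\left(2 \right)} - 15 \log{\left(s - 1 \right)} + 5 \operatorname{atan}{\left(3 s \right)} - 30 \log{\left(2 \right)}}{36 s^{3} - 36 s^{2} + 4 s - 4}, which equals f(s).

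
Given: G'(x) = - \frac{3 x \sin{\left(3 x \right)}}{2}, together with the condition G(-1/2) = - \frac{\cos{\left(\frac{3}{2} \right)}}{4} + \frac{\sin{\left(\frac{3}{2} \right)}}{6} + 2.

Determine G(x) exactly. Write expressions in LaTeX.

G(x) = \frac{3 x \cos{\left(3 x \right)} - \sin{\left(3 x \right)} + 12}{6}

Differentiate the proposed G(x) back; it has to land on the given G'(x).
A general antiderivative is \frac{x \cos{\left(3 x \right)}}{2} - \frac{\sin{\left(3 x \right)}}{6} + C.
The condition gives C = - \frac{\cos{\left(\frac{3}{2} \right)}}{4} + \frac{\sin{\left(\frac{3}{2} \right)}}{6} + 2 - (- \frac{\cos{\left(\frac{3}{2} \right)}}{4} + \frac{\sin{\left(\frac{3}{2} \right)}}{6}) = 2.
So G(x) = \frac{3 x \cos{\left(3 x \right)} - \sin{\left(3 x \right)} + 12}{6}.
Check: d/dx[\frac{3 x \cos{\left(3 x \right)} - \sin{\left(3 x \right)} + 12}{6}] = - \frac{3 x \sin{\left(3 x \right)}}{2} = G'(x).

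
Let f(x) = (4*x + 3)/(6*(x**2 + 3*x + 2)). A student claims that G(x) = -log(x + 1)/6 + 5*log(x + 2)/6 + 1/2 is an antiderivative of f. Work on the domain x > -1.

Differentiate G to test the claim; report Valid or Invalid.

Valid. The derivative of G reproduces f.

d/dx[G] = (4*x + 3)/(6*x**2 + 18*x + 12)
This equals f(x) exactly, so the claim holds.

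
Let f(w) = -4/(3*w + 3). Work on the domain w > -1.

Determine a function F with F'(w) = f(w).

Since d/dw undoes antidifferentiation here, F'(w) = f(w) is required of F(w).
Check: d/dw[-4*log(2*w + 2)/3] = -4/(3*w + 3) = f(w).

An antiderivative is F(w) = -4*log(2*w + 2)/3.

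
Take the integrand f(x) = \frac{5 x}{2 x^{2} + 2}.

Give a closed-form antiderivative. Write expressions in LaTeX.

f matches the chain-rule pattern g'(h)*h' with inner function h(x) = 2 x^{2} + 2; substituting u = h(x) collapses the integral.
Check: d/dx[\frac{5 \log{\left(2 x^{2} + 2 \right)}}{4}] = \frac{5 x}{2 x^{2} + 2} = f(x).

An antiderivative is F(x) = \frac{5 \log{\left(2 x^{2} + 2 \right)}}{4}.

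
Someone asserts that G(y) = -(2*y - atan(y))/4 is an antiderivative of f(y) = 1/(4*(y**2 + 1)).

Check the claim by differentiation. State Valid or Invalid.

d/dy[G] = (-2*y**2 - 1)/(4*y**2 + 4)
d/dy[G] - f(y) = -1/2 != 0.

Invalid: d/dy[G] - f = -1/2, which is not 0.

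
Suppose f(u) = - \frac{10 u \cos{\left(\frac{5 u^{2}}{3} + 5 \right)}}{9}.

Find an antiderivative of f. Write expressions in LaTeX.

The substitution w = \frac{5 u^{2}}{3} + 5 works: f is exactly (dF/dw)*(dw/du) for that inner function.
Check: d/du[- \frac{\sin{\left(\frac{5 u^{2}}{3} + 5 \right)}}{3}] = - \frac{10 u \cos{\left(\frac{5 u^{2}}{3} + 5 \right)}}{9} = f(u).

An antiderivative is F(u) = - \frac{\sin{\left(\frac{5 u^{2}}{3} + 5 \right)}}{3}.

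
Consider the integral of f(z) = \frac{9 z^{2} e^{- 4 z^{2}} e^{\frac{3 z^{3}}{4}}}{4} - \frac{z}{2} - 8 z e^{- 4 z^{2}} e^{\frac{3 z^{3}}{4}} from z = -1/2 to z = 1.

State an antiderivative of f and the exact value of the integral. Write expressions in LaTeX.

Antiderivative: F(z) = - \frac{z^{2}}{4} + e^{\frac{3 z^{3}}{4} - 4 z^{2}}; value = - \frac{1}{e^{\frac{35}{32}}} - \frac{3}{16} + e^{- \frac{13}{4}}

The integrand splits into summands that can be handled one at a time.
F(z) = - \frac{z^{2}}{4} + e^{\frac{3 z^{3}}{4} - 4 z^{2}} is an antiderivative of f.
Check: d/dz[- \frac{z^{2}}{4} + e^{\frac{3 z^{3}}{4} - 4 z^{2}}] = \frac{9 z^{2} e^{- 4 z^{2}} e^{\frac{3 z^{3}}{4}}}{4} - \frac{z}{2} - 8 z e^{- 4 z^{2}} e^{\frac{3 z^{3}}{4}} = f(z).
F(1) = - \frac{1}{4} + e^{- \frac{13}{4}}; F(-1/2) = - \frac{1}{16} + e^{- \frac{35}{32}}.
Integral = F(1) - F(-1/2) = - \frac{1}{e^{\frac{35}{32}}} - \frac{3}{16} + e^{- \frac{13}{4}}.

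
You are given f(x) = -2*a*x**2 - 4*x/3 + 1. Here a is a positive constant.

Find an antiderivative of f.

An antiderivative is F(x) = -2*a*x**3/3 - 2*x**2/3 + x.

The integrand splits into summands that can be handled one at a time.
Check: d/dx[-2*a*x**3/3 - 2*x**2/3 + x] = -2*a*x**2 - 4*x/3 + 1 = f(x).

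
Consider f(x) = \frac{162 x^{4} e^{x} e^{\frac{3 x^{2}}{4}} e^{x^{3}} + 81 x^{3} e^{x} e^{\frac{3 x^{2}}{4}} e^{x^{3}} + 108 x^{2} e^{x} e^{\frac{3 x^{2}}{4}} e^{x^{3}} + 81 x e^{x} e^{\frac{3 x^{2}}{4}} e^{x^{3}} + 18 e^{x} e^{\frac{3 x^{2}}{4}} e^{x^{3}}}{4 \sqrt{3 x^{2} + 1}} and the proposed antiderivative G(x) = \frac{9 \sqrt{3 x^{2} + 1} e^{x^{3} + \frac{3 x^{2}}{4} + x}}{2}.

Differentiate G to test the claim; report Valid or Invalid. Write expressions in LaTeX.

Valid. The derivative of G reproduces f.

d/dx[G] = \frac{162 x^{4} e^{x} e^{\frac{3 x^{2}}{4}} e^{x^{3}} + 81 x^{3} e^{x} e^{\frac{3 x^{2}}{4}} e^{x^{3}} + 108 x^{2} e^{x} e^{\frac{3 x^{2}}{4}} e^{x^{3}} + 81 x e^{x} e^{\frac{3 x^{2}}{4}} e^{x^{3}} + 18 e^{x} e^{\frac{3 x^{2}}{4}} e^{x^{3}}}{4 \sqrt{3 x^{2} + 1}}
This equals f(x) exactly, so the claim holds.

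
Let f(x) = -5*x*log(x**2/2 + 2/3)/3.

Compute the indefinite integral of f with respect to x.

F(x) = -5*x**2*log(x**2/2 + 2/3)/6 + 5*x**2/6 - 10*log(3*x**2 + 4)/9 + C

Check any antiderivative F(x) by computing F'(x) and comparing it with f(x).
Check: d/dx[-5*x**2*log(x**2/2 + 2/3)/6 + 5*x**2/6 - 10*log(3*x**2 + 4)/9] = -5*x*log(3*x**2 + 4)/3 + 5*x*log(6)/3, which equals f(x).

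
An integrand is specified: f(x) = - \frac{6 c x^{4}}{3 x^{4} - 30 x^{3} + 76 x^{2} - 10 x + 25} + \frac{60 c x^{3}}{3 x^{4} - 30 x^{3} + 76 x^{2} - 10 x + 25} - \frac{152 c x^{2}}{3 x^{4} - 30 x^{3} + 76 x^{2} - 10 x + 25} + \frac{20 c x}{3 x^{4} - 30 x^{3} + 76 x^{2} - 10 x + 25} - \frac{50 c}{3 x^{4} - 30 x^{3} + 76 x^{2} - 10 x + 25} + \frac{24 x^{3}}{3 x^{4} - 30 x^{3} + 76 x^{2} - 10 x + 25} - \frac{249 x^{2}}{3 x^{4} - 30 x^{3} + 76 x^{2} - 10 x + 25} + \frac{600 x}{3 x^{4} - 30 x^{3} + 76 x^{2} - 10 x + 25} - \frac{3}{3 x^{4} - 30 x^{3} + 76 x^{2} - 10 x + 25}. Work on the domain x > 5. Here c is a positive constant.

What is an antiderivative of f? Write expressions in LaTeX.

An antiderivative is F(x) = - 2 c x + 4 \log{\left(\frac{3 x^{2}}{2} + \frac{1}{2} \right)} + \frac{3}{x - 5}.

Integrate term by term and add the pieces.
Check: d/dx[- 2 c x + 4 \log{\left(\frac{3 x^{2}}{2} + \frac{1}{2} \right)} + \frac{3}{x - 5}] = \frac{- 6 c x^{4} + 60 c x^{3} - 152 c x^{2} + 20 c x - 50 c + 24 x^{3} - 249 x^{2} + 600 x - 3}{3 x^{4} - 30 x^{3} + 76 x^{2} - 10 x + 25}, which equals f(x).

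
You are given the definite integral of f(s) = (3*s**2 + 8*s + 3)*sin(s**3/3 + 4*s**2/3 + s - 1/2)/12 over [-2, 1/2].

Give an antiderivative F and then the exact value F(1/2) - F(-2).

f matches the chain-rule pattern g'(h)*h' with inner function h(s) = s**3/3 + 4*s**2/3 + s - 1/2; substituting u = h(s) collapses the integral.
F(s) = -cos(s**3/3 + 4*s**2/3 + s - 1/2)/4 is an antiderivative of f.
Check: d/ds[-cos(s**3/3 + 4*s**2/3 + s - 1/2)/4] = s**2*sin(s**3/3 + 4*s**2/3 + s - 1/2)/4 + 2*s*sin(s**3/3 + 4*s**2/3 + s - 1/2)/3 + sin(s**3/3 + 4*s**2/3 + s - 1/2)/4, which equals f(s).
F(1/2) = -cos(3/8)/4; F(-2) = -cos(1/6)/4.
Integral = F(1/2) - F(-2) = -cos(3/8)/4 + cos(1/6)/4.

Antiderivative: F(s) = -cos(s**3/3 + 4*s**2/3 + s - 1/2)/4; value = -cos(3/8)/4 + cos(1/6)/4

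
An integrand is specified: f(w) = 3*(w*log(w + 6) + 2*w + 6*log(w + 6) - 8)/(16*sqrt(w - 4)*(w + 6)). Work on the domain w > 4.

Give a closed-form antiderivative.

An antiderivative is F(w) = 3*sqrt(w - 4)*log(w + 6)/8.

Recognize the product-rule pattern: f = u'v + uv' with u = 3*sqrt(w - 4)/8, v = log(w + 6), so integration by parts undoes it.
Check: d/dw[3*sqrt(w - 4)*log(w + 6)/8] = (3*w*log(w + 6) + 6*w + 18*log(w + 6) - 24)/(16*w*sqrt(w - 4) + 96*sqrt(w - 4)), which equals f(w).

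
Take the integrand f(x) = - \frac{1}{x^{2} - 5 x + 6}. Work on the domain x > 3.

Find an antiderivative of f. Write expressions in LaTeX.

The denominator factors as \left(x - 3\right) \left(x - 2\right); partial fractions split f into directly integrable pieces: \frac{1}{x - 2} - \frac{1}{x - 3}.
Check: d/dx[- \log{\left(x - 3 \right)} + \log{\left(x - 2 \right)}] = - \frac{1}{x^{2} - 5 x + 6} = f(x).

An antiderivative is F(x) = - \log{\left(x - 3 \right)} + \log{\left(x - 2 \right)}.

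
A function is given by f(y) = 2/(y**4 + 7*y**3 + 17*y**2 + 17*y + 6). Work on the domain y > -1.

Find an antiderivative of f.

An antiderivative is F(y) = (-3*(y + 1)*log(y + 1) + 4*(y + 1)*log(y + 2) - (y + 1)*log(y + 3) - 2)/(2*(y + 1)).

Factor the denominator ((y + 1)**2*(y + 2)*(y + 3)) and decompose: f = -1/(2*(y + 3)) + 2/(y + 2) - 3/(2*(y + 1)) + (y + 1)**(-2); each piece integrates to a log, atan, or power term.
Check: d/dy[(-3*(y + 1)*log(y + 1) + 4*(y + 1)*log(y + 2) - (y + 1)*log(y + 3) - 2)/(2*(y + 1))] = 2/(y**4 + 7*y**3 + 17*y**2 + 17*y + 6) = f(y).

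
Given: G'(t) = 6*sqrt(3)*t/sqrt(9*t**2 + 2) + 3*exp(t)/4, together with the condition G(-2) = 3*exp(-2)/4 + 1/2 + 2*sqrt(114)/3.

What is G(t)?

G(t) = (8*sqrt(3)*sqrt(9*t**2 + 2) + 9*exp(t) + 6)/12

The integrand splits into summands that can be handled one at a time.
A general antiderivative is 2*sqrt(3*t**2 + 2/3) + 3*exp(t)/4 + C.
The condition gives C = 3*exp(-2)/4 + 1/2 + 2*sqrt(114)/3 - (3*exp(-2)/4 + 2*sqrt(114)/3) = 1/2.
So G(t) = (8*sqrt(3)*sqrt(9*t**2 + 2) + 9*exp(t) + 6)/12.
Check: d/dt[(8*sqrt(3)*sqrt(9*t**2 + 2) + 9*exp(t) + 6)/12] = (24*sqrt(3)*t + 3*sqrt(9*t**2 + 2)*exp(t))/(4*sqrt(9*t**2 + 2)), which equals G'(t).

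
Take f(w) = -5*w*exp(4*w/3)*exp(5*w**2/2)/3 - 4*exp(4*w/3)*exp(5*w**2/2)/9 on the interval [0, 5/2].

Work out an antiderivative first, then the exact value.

Antiderivative: F(w) = -exp(5*w**2/2 + 4*w/3)/3; value = 1/3 - exp(455/24)/3

The substitution u = 5*w**2/2 + 4*w/3 works: f is exactly (dF/du)*(du/dw) for that inner function.
F(w) = -exp(5*w**2/2 + 4*w/3)/3 is an antiderivative of f.
Check: d/dw[-exp(5*w**2/2 + 4*w/3)/3] = -5*w*exp(4*w/3)*exp(5*w**2/2)/3 - 4*exp(4*w/3)*exp(5*w**2/2)/9 = f(w).
F(5/2) = -exp(455/24)/3; F(0) = -1/3.
Integral = F(5/2) - F(0) = 1/3 - exp(455/24)/3.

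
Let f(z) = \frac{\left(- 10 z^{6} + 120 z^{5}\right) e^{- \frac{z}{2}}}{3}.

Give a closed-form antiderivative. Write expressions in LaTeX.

Recognize the product-rule pattern: f = u'v + uv' with u = \frac{20 z^{6}}{3}, v = e^{- \frac{z}{2}}, so integration by parts undoes it.
Check: d/dz[\frac{20 z^{6} e^{- \frac{z}{2}}}{3}] = \frac{\left(- 10 z^{6} + 120 z^{5}\right) e^{- \frac{z}{2}}}{3} = f(z).

An antiderivative is F(z) = \frac{20 z^{6} e^{- \frac{z}{2}}}{3}.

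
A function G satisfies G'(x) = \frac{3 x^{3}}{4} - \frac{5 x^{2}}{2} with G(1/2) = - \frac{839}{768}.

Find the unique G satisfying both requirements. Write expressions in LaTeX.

G(x) = \frac{3 x^{4}}{16} - \frac{5 x^{3}}{6} - 1

Integrate term by term and add the pieces.
A general antiderivative is \frac{3 x^{4}}{16} - \frac{5 x^{3}}{6} + C.
The condition gives C = - \frac{839}{768} - (- \frac{71}{768}) = -1.
So G(x) = \frac{3 x^{4}}{16} - \frac{5 x^{3}}{6} - 1.
Check: d/dx[\frac{3 x^{4}}{16} - \frac{5 x^{3}}{6} - 1] = \frac{3 x^{3}}{4} - \frac{5 x^{2}}{2} = G'(x).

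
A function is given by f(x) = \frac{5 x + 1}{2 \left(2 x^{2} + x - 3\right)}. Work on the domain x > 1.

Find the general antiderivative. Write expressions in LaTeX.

F(x) = \frac{12 \log{\left(x - 1 \right)} + 13 \log{\left(x + \frac{3}{2} \right)}}{20} + C

Factor the denominator (2 \left(x - 1\right) \left(2 x + 3\right)) and decompose: f = \frac{13}{10 \left(2 x + 3\right)} + \frac{3}{5 \left(x - 1\right)}; each piece integrates to a log, atan, or power term.
Check: d/dx[\frac{12 \log{\left(x - 1 \right)} + 13 \log{\left(x + \frac{3}{2} \right)}}{20}] = \frac{5 x + 1}{4 x^{2} + 2 x - 6}, which equals f(x).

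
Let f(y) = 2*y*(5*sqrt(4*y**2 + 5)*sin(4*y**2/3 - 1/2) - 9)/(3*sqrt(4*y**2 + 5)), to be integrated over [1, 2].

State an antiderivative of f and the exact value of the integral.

Antiderivative: F(y) = -3*sqrt(4*y**2 + 5)/2 - 5*cos(4*y**2/3 - 1/2)/4; value = -3*sqrt(21)/2 - 5*cos(29/6)/4 + 5*cos(5/6)/4 + 9/2

Differentiate the proposed F(y) back; it has to land on f(y) exactly.
F(y) = -3*sqrt(4*y**2 + 5)/2 - 5*cos(4*y**2/3 - 1/2)/4 is an antiderivative of f.
Check: d/dy[-3*sqrt(4*y**2 + 5)/2 - 5*cos(4*y**2/3 - 1/2)/4] = (10*y*sqrt(4*y**2 + 5)*sin(4*y**2/3 - 1/2) - 18*y)/(3*sqrt(4*y**2 + 5)), which equals f(y).
F(2) = -3*sqrt(21)/2 - 5*cos(29/6)/4; F(1) = -9/2 - 5*cos(5/6)/4.
Integral = F(2) - F(1) = -3*sqrt(21)/2 - 5*cos(29/6)/4 + 5*cos(5/6)/4 + 9/2.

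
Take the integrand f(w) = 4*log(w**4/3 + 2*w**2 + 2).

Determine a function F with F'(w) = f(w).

An antiderivative is F(w) = 4*(w*log(w**4/3 + 2*w**2 + 2) - 4*w + 2*sqrt(3 - sqrt(3))*atan(w/sqrt(3 - sqrt(3))) + 2*sqrt(sqrt(3) + 3)*atan(w/sqrt(sqrt(3) + 3))).

Recover f(w) by differentiating a candidate F(w); any mismatch rules it out.
Check: d/dw[4*(w*log(w**4/3 + 2*w**2 + 2) - 4*w + 2*sqrt(3 - sqrt(3))*atan(w/sqrt(3 - sqrt(3))) + 2*sqrt(sqrt(3) + 3)*atan(w/sqrt(sqrt(3) + 3)))] = 4*log(w**4/3 + 2*w**2 + 2) = f(w).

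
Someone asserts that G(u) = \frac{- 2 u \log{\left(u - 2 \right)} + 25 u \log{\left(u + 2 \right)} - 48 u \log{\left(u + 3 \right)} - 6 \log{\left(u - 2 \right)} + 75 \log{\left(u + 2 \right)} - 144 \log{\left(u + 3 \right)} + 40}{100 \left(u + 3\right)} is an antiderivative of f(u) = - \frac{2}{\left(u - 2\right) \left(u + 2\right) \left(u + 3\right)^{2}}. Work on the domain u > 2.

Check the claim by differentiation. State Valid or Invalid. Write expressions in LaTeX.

Invalid: d/du[G] - f = - \frac{1}{4 u + 8}, which is not 0.

d/du[G] = \frac{- u^{3} - 4 u^{2} + 3 u + 10}{4 u^{4} + 24 u^{3} + 20 u^{2} - 96 u - 144}
d/du[G] - f(u) = - \frac{1}{4 u + 8} != 0.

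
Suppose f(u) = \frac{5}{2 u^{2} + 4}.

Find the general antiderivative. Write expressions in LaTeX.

Differentiate the proposed F(u) back; it has to land on f(u) exactly.
Check: d/du[\frac{5 \sqrt{2} \operatorname{atan}{\left(\frac{\sqrt{2} u}{2} \right)}}{4}] = \frac{5}{2 u^{2} + 4} = f(u).

F(u) = \frac{5 \sqrt{2} \operatorname{atan}{\left(\frac{\sqrt{2} u}{2} \right)}}{4} + C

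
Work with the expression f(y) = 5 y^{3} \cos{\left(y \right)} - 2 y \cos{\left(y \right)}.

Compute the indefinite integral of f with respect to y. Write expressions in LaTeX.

F(y) = 5 y^{3} \sin{\left(y \right)} + 15 y^{2} \cos{\left(y \right)} - 32 y \sin{\left(y \right)} - 32 \cos{\left(y \right)} + C

The integrand splits into summands that can be handled one at a time.
Check: d/dy[5 y^{3} \sin{\left(y \right)} + 15 y^{2} \cos{\left(y \right)} - 32 y \sin{\left(y \right)} - 32 \cos{\left(y \right)}] = 5 y^{3} \cos{\left(y \right)} - 2 y \cos{\left(y \right)} = f(y).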